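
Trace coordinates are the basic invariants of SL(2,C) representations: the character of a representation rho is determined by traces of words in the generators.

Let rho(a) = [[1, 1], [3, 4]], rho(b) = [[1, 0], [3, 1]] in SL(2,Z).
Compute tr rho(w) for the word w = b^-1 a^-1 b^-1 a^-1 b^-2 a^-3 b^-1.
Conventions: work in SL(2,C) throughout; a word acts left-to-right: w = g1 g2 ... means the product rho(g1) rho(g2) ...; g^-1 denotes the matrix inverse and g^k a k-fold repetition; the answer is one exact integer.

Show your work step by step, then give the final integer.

21842

rho(b^-1) = [[1, 0], [-3, 1]]
... * rho(a^-1) = [[4, -1], [-3, 1]]  ->  [[4, -1], [-15, 4]]
... * rho(b^-1) = [[1, 0], [-3, 1]]  ->  [[7, -1], [-27, 4]]
... * rho(a^-1) = [[4, -1], [-3, 1]]  ->  [[31, -8], [-120, 31]]
... * rho(b^-1) = [[1, 0], [-3, 1]]  ->  [[55, -8], [-213, 31]]
... * rho(b^-1) = [[1, 0], [-3, 1]]  ->  [[79, -8], [-306, 31]]
... * rho(a^-1) = [[4, -1], [-3, 1]]  ->  [[340, -87], [-1317, 337]]
... * rho(a^-1) = [[4, -1], [-3, 1]]  ->  [[1621, -427], [-6279, 1654]]
... * rho(a^-1) = [[4, -1], [-3, 1]]  ->  [[7765, -2048], [-30078, 7933]]
... * rho(b^-1) = [[1, 0], [-3, 1]]  ->  [[13909, -2048], [-53877, 7933]]
tr = 13909 + 7933 = 21842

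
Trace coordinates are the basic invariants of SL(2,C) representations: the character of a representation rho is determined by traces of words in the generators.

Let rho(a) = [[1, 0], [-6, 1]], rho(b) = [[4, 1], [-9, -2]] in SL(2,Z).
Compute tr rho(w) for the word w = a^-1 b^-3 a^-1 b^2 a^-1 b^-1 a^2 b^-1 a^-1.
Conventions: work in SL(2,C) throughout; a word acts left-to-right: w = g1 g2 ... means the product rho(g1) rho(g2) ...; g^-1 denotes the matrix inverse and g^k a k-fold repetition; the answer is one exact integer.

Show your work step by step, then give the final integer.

rho(a^-1) = [[1, 0], [6, 1]]
... * rho(b^-1) = [[-2, -1], [9, 4]]  ->  [[-2, -1], [-3, -2]]
... * rho(b^-1) = [[-2, -1], [9, 4]]  ->  [[-5, -2], [-12, -5]]
... * rho(b^-1) = [[-2, -1], [9, 4]]  ->  [[-8, -3], [-21, -8]]
... * rho(a^-1) = [[1, 0], [6, 1]]  ->  [[-26, -3], [-69, -8]]
... * rho(b) = [[4, 1], [-9, -2]]  ->  [[-77, -20], [-204, -53]]
... * rho(b) = [[4, 1], [-9, -2]]  ->  [[-128, -37], [-339, -98]]
... * rho(a^-1) = [[1, 0], [6, 1]]  ->  [[-350, -37], [-927, -98]]
... * rho(b^-1) = [[-2, -1], [9, 4]]  ->  [[367, 202], [972, 535]]
... * rho(a) = [[1, 0], [-6, 1]]  ->  [[-845, 202], [-2238, 535]]
... * rho(a) = [[1, 0], [-6, 1]]  ->  [[-2057, 202], [-5448, 535]]
... * rho(b^-1) = [[-2, -1], [9, 4]]  ->  [[5932, 2865], [15711, 7588]]
... * rho(a^-1) = [[1, 0], [6, 1]]  ->  [[23122, 2865], [61239, 7588]]
tr = 23122 + 7588 = 30710

30710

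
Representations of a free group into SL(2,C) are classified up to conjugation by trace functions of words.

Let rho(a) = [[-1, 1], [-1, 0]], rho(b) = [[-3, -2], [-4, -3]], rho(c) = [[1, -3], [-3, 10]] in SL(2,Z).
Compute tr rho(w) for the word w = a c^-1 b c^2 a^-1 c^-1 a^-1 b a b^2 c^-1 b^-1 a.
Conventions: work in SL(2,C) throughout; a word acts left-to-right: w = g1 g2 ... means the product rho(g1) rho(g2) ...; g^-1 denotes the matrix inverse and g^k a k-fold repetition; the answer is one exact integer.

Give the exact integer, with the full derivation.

rho(a) = [[-1, 1], [-1, 0]]
... * rho(c^-1) = [[10, 3], [3, 1]]  ->  [[-7, -2], [-10, -3]]
... * rho(b) = [[-3, -2], [-4, -3]]  ->  [[29, 20], [42, 29]]
... * rho(c) = [[1, -3], [-3, 10]]  ->  [[-31, 113], [-45, 164]]
... * rho(c) = [[1, -3], [-3, 10]]  ->  [[-370, 1223], [-537, 1775]]
... * rho(a^-1) = [[0, -1], [1, -1]]  ->  [[1223, -853], [1775, -1238]]
... * rho(c^-1) = [[10, 3], [3, 1]]  ->  [[9671, 2816], [14036, 4087]]
... * rho(a^-1) = [[0, -1], [1, -1]]  ->  [[2816, -12487], [4087, -18123]]
... * rho(b) = [[-3, -2], [-4, -3]]  ->  [[41500, 31829], [60231, 46195]]
... * rho(a) = [[-1, 1], [-1, 0]]  ->  [[-73329, 41500], [-106426, 60231]]
... * rho(b) = [[-3, -2], [-4, -3]]  ->  [[53987, 22158], [78354, 32159]]
... * rho(b) = [[-3, -2], [-4, -3]]  ->  [[-250593, -174448], [-363698, -253185]]
... * rho(c^-1) = [[10, 3], [3, 1]]  ->  [[-3029274, -926227], [-4396535, -1344279]]
... * rho(b^-1) = [[-3, 2], [4, -3]]  ->  [[5382914, -3279867], [7812489, -4760233]]
... * rho(a) = [[-1, 1], [-1, 0]]  ->  [[-2103047, 5382914], [-3052256, 7812489]]
tr = -2103047 + 7812489 = 5709442

5709442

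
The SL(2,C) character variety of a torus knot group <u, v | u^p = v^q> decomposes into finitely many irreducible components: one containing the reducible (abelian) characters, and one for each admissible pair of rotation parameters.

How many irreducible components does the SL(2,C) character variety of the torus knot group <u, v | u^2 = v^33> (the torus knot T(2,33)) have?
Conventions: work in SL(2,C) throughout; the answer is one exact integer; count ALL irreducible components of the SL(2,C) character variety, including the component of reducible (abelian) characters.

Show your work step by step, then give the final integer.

For T(2,33): irreducibility forces the central element u^2 = v^33 to one of +I, -I.
On an irreducible component, tr(u) is locked at 2*cos(pi*alpha/2) for some alpha in 1..1, and tr(v) at 2*cos(pi*beta/33) for some beta in 1..32.
u^2 = (-1)^alpha I and v^33 = (-1)^beta I must agree, so alpha and beta have equal parity.
Counting: 1 odd alphas x 16 odd betas + 0 even alphas x 16 even betas = 16 + 0 = 16.
Total: 16 irreducible-character components + 1 reducible (abelian) component = 17.

17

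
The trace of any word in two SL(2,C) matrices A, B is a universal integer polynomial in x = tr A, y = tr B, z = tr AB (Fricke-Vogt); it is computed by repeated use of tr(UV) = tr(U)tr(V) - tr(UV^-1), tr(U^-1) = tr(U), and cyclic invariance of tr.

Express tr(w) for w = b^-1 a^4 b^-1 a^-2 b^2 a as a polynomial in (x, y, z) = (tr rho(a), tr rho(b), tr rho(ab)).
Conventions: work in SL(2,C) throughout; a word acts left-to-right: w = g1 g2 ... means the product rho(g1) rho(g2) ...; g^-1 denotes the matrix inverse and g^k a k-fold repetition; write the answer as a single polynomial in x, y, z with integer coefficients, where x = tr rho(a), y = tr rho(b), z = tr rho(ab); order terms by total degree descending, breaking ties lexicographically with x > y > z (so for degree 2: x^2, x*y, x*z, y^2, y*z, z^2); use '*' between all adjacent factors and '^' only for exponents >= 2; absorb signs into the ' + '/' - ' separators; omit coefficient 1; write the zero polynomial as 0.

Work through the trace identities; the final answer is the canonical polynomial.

apply: tr(b^2 a) = tr(b)*tr(a b) - tr(a) = y*z - x
tr(b^2) = tr(b)*tr(b) - tr(1) = y^2 - 2
tr(a b^2 a) = tr(a)*tr(b^2 a) - tr(b^2) = x*y*z - x^2 - y^2 + 2
tr(a b^2 a^2) = tr(a)*tr(a b^2 a) - tr(a b^2) = x^2*y*z - x^3 - x*y^2 - y*z + 3*x
use: tr(a^3 b^2 a) = tr(a)*tr(a b^2 a^2) - tr(a b^2 a) = x^3*y*z - x^4 - x^2*y^2 - 2*x*y*z + 4*x^2 + y^2 - 2
use: tr(b a b a) = tr(a b)*tr(a b) - tr(1) = z^2 - 2
tr(a b a^2 b) = tr(a)*tr(b a b a) - tr(b a b) = x*z^2 - y*z - x
apply: tr(b a^2) = tr(a)*tr(b a) - tr(b) = x*z - y
use: tr(a b a^2) = tr(a)*tr(b a^2) - tr(b a) = x^2*z - x*y - z
apply: tr(a b^2 a b a) = tr(b)*tr(a b a^2 b) - tr(a b a^2) = x*y*z^2 - x^2*z - y^2*z + z
apply: tr(a b^2 a b) = tr(b)*tr(a b a b) - tr(a b a) = y*z^2 - x*z - y
tr(a^3 b^2 a b) = tr(a)*tr(a b^2 a b a) - tr(a b^2 a b) = x^2*y*z^2 - x^3*z - x*y^2*z - y*z^2 + 2*x*z + y
apply: tr(b^2 a b^-1 a^3) = tr(a^3 b^2 a)*tr(b) - tr(a^3 b^2 a b) = x^3*y^2*z - x^4*y - x^2*y^3 - x^2*y*z^2 + x^3*z - x*y^2*z + 4*x^2*y + y^3 + y*z^2 - 2*x*z - 3*y
tr(b^3 a^3) = tr(b)*tr(a^3 b^2) - tr(a^3 b) = x^2*y^2*z - x^3*y - x*y^3 - x^2*z - y^2*z + 4*x*y + z
apply: tr(b^3 a^2) = tr(b)*tr(a^2 b^2) - tr(a^2 b) = x*y^2*z - x^2*y - y^3 - x*z + 3*y
tr(a b^3 a^3) = tr(a)*tr(b^3 a^3) - tr(b^3 a^2) = x^3*y^2*z - x^4*y - x^2*y^3 - x^3*z - 2*x*y^2*z + 5*x^2*y + y^3 + 2*x*z - 3*y
tr(b^2 a^5 b) = tr(a)*tr(a b^3 a^3) - tr(a b^3 a^2) = x^4*y^2*z - x^5*y - x^3*y^3 - x^4*z - 3*x^2*y^2*z + 6*x^3*y + 2*x*y^3 + 3*x^2*z + y^2*z - 7*x*y - z
apply: tr(a^2 b a b a) = tr(a)*tr(b a b a^2) - tr(b a b a) = x^2*z^2 - x*y*z - x^2 - z^2 + 2
use: tr(a^4 b a b) = tr(a)*tr(a^2 b a b a) - tr(a^2 b a b) = x^3*z^2 - x^2*y*z - x^3 - 2*x*z^2 + y*z + 3*x
apply: tr(a^3 b a) = tr(a)*tr(a^2 b a) - tr(a^2 b) = x^3*z - x^2*y - 2*x*z + y
apply: tr(a^4 b a) = tr(a)*tr(a^3 b a) - tr(a^3 b) = x^4*z - x^3*y - 3*x^2*z + 2*x*y + z
apply: tr(b a b^2 a^4) = tr(b)*tr(a^4 b a b) - tr(a^4 b a) = x^3*y*z^2 - x^4*z - x^2*y^2*z - 2*x*y*z^2 + 3*x^2*z + y^2*z + x*y - z
apply: tr(b a b^2) = tr(b)*tr(b a b) - tr(b a) = y^2*z - x*y - z
apply: tr(b a b^2 a^2) = tr(a)*tr(b a b^2 a) - tr(b a b^2) = x*y*z^2 - x^2*z - y^2*z + z
use: tr(b a b^2 a^3) = tr(a)*tr(b a b^2 a^2) - tr(b a b^2 a) = x^2*y*z^2 - x^3*z - x*y^2*z - y*z^2 + 2*x*z + y
apply: tr(b^2 a^5 b a) = tr(a)*tr(b a b^2 a^4) - tr(b a b^2 a^3) = x^4*y*z^2 - x^5*z - x^3*y^2*z - 3*x^2*y*z^2 + 4*x^3*z + 2*x*y^2*z + x^2*y + y*z^2 - 3*x*z - y
use: tr(a^4 b a^-1 b^2 a) = tr(b^2 a^5 b)*tr(a) - tr(b^2 a^5 b a) = x^5*y^2*z - x^6*y - x^4*y^3 - x^4*y*z^2 - 2*x^3*y^2*z + 6*x^4*y + 2*x^2*y^3 + 3*x^2*y*z^2 - x^3*z - x*y^2*z - 8*x^2*y - y*z^2 + 2*x*z + y
use: tr(b^3 a b a^2) = tr(b)*tr(b a b a^2 b) - tr(b a b a^2) = x*y^2*z^2 - x^2*y*z - y^3*z - x*z^2 + 2*y*z + x
use: tr(b^3 a b a) = tr(b)*tr(a b a b^2) - tr(a b a b) = y^2*z^2 - x*y*z - y^2 - z^2 + 2
apply: tr(b^3 a b a^3) = tr(a)*tr(b^3 a b a^2) - tr(b^3 a b a) = x^2*y^2*z^2 - x^3*y*z - x*y^3*z - x^2*z^2 - y^2*z^2 + 3*x*y*z + x^2 + y^2 + z^2 - 2
use: tr(b^2 a b a^4 b) = tr(a)*tr(b^3 a b a^3) - tr(b^3 a b a^2) = x^3*y^2*z^2 - x^4*y*z - x^2*y^3*z - x^3*z^2 - 2*x*y^2*z^2 + 4*x^2*y*z + y^3*z + x^3 + x*y^2 + 2*x*z^2 - 2*y*z - 3*x
use: tr(b a b a b a) = tr(b a b a)*tr(b a) - tr(a b) = z^3 - 3*z
use: tr(a b a^2 b a b) = tr(a)*tr(b a b a b a) - tr(b a b a b) = x*z^3 - y*z^2 - 2*x*z + y
tr(a b a^2 b a) = tr(a)*tr(b a^2 b a) - tr(b a^2 b) = x^2*z^2 - 2*x*y*z + y^2 - 2
apply: tr(b a b^2 a b a^2) = tr(b)*tr(a b a^2 b a b) - tr(a b a^2 b a) = x*y*z^3 - x^2*z^2 - y^2*z^2 + 2
apply: tr(b a b^2 a b a) = tr(b)*tr(a b a b a b) - tr(a b a b a) = y*z^3 - x*z^2 - 2*y*z + x
apply: tr(a b a b^2 a b a^2) = tr(a)*tr(b a b^2 a b a^2) - tr(b a b^2 a b a) = x^2*y*z^3 - x^3*z^2 - x*y^2*z^2 - y*z^3 + x*z^2 + 2*y*z + x
apply: tr(b^2 a b a^4 b a) = tr(a)*tr(a b a b^2 a b a^2) - tr(a b a b^2 a b a) = x^3*y*z^3 - x^4*z^2 - x^2*y^2*z^2 - 2*x*y*z^3 + 2*x^2*z^2 + y^2*z^2 + 2*x*y*z + x^2 - 2
tr(a^4 b a^-1 b^2 a b) = tr(b^2 a b a^4 b)*tr(a) - tr(b^2 a b a^4 b a) = x^4*y^2*z^2 - x^5*y*z - x^3*y^3*z - x^3*y*z^3 - x^2*y^2*z^2 + 4*x^3*y*z + x*y^3*z + 2*x*y*z^3 + x^4 + x^2*y^2 - y^2*z^2 - 4*x*y*z - 4*x^2 + 2
use: tr(a^-1 b^2 a b^-1 a^4 b) = tr(a^4 b a^-1 b^2 a)*tr(b) - tr(a^4 b a^-1 b^2 a b) = x^5*y^3*z - x^6*y^2 - x^4*y^4 - 2*x^4*y^2*z^2 + x^5*y*z - x^3*y^3*z + x^3*y*z^3 + 6*x^4*y^2 + 2*x^2*y^4 + 4*x^2*y^2*z^2 - 5*x^3*y*z - 2*x*y^3*z - 2*x*y*z^3 - x^4 - 9*x^2*y^2 + 6*x*y*z + 4*x^2 + y^2 - 2
tr(a^-1 b^2 a b^-1 a^4 b^-1) = tr(a^-1 b^2 a b^-1 a^4)*tr(b) - tr(a^-1 b^2 a b^-1 a^4 b) = -x^5*y^3*z + x^6*y^2 + x^4*y^4 + 2*x^4*y^2*z^2 - x^5*y*z + 2*x^3*y^3*z - x^3*y*z^3 - 7*x^4*y^2 - 3*x^2*y^4 - 5*x^2*y^2*z^2 + 6*x^3*y*z + x*y^3*z + 2*x*y*z^3 + x^4 + 13*x^2*y^2 + y^4 + y^2*z^2 - 8*x*y*z - 4*x^2 - 4*y^2 + 2
use: tr(b a b^-1 a^4) = tr(a^4 b a)*tr(b) - tr(a^4 b a b) = x^4*y*z - x^3*y^2 - x^3*z^2 - 2*x^2*y*z + x^3 + 2*x*y^2 + 2*x*z^2 - 3*x
tr(b^-1 a^4 b^-1 a^-2 b^2 a) = tr(a^-1 b^2 a b^-1 a^4 b^-1)*tr(a) - tr(a^-1 b^2 a b^-1 a^4 b^-1 a) = -x^6*y^3*z + x^7*y^2 + x^5*y^4 + 2*x^5*y^2*z^2 - x^6*y*z + 2*x^4*y^3*z - x^4*y*z^3 - 7*x^5*y^2 - 3*x^3*y^4 - 5*x^3*y^2*z^2 + 5*x^4*y*z + x^2*y^3*z + 2*x^2*y*z^3 + x^5 + 14*x^3*y^2 + x^3*z^2 + x*y^4 + x*y^2*z^2 - 6*x^2*y*z - 5*x^3 - 6*x*y^2 - 2*x*z^2 + 5*x

-x^6*y^3*z + x^7*y^2 + x^5*y^4 + 2*x^5*y^2*z^2 - x^6*y*z + 2*x^4*y^3*z - x^4*y*z^3 - 7*x^5*y^2 - 3*x^3*y^4 - 5*x^3*y^2*z^2 + 5*x^4*y*z + x^2*y^3*z + 2*x^2*y*z^3 + x^5 + 14*x^3*y^2 + x^3*z^2 + x*y^4 + x*y^2*z^2 - 6*x^2*y*z - 5*x^3 - 6*x*y^2 - 2*x*z^2 + 5*x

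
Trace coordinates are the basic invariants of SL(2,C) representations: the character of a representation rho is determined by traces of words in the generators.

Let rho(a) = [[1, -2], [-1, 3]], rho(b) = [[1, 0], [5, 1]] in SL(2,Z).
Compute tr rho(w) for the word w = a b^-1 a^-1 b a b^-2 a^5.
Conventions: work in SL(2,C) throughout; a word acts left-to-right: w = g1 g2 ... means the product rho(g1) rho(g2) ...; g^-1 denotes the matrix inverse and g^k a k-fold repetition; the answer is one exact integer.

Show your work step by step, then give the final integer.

rho(a) = [[1, -2], [-1, 3]]
... * rho(b^-1) = [[1, 0], [-5, 1]]  ->  [[11, -2], [-16, 3]]
... * rho(a^-1) = [[3, 2], [1, 1]]  ->  [[31, 20], [-45, -29]]
... * rho(b) = [[1, 0], [5, 1]]  ->  [[131, 20], [-190, -29]]
... * rho(a) = [[1, -2], [-1, 3]]  ->  [[111, -202], [-161, 293]]
... * rho(b^-1) = [[1, 0], [-5, 1]]  ->  [[1121, -202], [-1626, 293]]
... * rho(b^-1) = [[1, 0], [-5, 1]]  ->  [[2131, -202], [-3091, 293]]
... * rho(a) = [[1, -2], [-1, 3]]  ->  [[2333, -4868], [-3384, 7061]]
... * rho(a) = [[1, -2], [-1, 3]]  ->  [[7201, -19270], [-10445, 27951]]
... * rho(a) = [[1, -2], [-1, 3]]  ->  [[26471, -72212], [-38396, 104743]]
... * rho(a) = [[1, -2], [-1, 3]]  ->  [[98683, -269578], [-143139, 391021]]
... * rho(a) = [[1, -2], [-1, 3]]  ->  [[368261, -1006100], [-534160, 1459341]]
tr = 368261 + 1459341 = 1827602

1827602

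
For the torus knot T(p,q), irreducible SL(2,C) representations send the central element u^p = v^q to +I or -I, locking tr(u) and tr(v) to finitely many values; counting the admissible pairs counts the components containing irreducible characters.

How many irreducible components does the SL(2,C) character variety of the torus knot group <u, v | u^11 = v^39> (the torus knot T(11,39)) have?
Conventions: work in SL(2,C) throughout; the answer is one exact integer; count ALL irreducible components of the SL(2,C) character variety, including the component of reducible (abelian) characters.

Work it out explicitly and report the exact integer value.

191

For T(11,39): irreducibility forces the central element u^11 = v^39 to one of +I, -I.
So on each irreducible component the traces are pinned: tr(u) = 2*cos(pi*alpha/11) with 1 <= alpha <= 10, tr(v) = 2*cos(pi*beta/39) with 1 <= beta <= 38.
Consistency of u^11 = (-1)^alpha I with v^39 = (-1)^beta I forces alpha = beta (mod 2).
count pairs: odd alpha (5 choices) x odd beta (19), plus even alpha (5) x even beta (19): 5*19 + 5*19 = 190.
Total: 190 irreducible-character components + 1 reducible (abelian) component = 191.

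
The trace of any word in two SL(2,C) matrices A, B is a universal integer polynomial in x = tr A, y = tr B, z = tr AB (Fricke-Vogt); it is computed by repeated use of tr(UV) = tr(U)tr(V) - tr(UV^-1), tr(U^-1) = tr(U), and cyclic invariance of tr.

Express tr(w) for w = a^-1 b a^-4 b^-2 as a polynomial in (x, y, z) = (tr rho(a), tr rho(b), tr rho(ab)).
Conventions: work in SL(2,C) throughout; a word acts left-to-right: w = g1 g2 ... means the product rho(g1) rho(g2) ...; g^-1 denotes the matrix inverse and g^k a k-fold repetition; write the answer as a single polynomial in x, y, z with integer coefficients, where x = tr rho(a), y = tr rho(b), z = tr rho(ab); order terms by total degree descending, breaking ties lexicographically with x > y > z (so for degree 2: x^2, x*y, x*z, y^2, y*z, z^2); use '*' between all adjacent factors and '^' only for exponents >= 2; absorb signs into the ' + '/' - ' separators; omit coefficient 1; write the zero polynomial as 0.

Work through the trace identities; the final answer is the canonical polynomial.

x^4*y^2*z - x^5*y - x^3*y^3 - x^3*y*z^2 + x^4*z - 2*x^2*y^2*z + 5*x^3*y + 2*x*y^3 + 2*x*y*z^2 - 3*x^2*z - 6*x*y + z

tr(a^-1) = tr(a) = x
tr(a b a) = tr(a)*tr(b a) - tr(b)  (reduce the a square) = x*z - y
use: tr(a b a b) = tr(b a)*tr(b a) - tr(1)  (split on b) = z^2 - 2
tr(b^-1 a b a) = tr(a b a)*tr(b) - tr(a b a b)  (eliminate b^-1) = x*y*z - y^2 - z^2 + 2
tr(b a^-1 b^-1 a) = tr(b^-1 a b)*tr(a) - tr(b^-1 a b a)  (eliminate a^-1) = -x*y*z + x^2 + y^2 + z^2 - 2
tr(b^-1 a^-1 b a^-1) = tr(b a^-1 b^-1)*tr(a) - tr(b a^-1 b^-1 a)  (eliminate a^-1) = x*y*z - y^2 - z^2 + 2
apply: tr(b^-1 a^-1 b a^-2) = tr(b^-1 a^-1 b a^-1)*tr(a) - tr(b^-1 a^-1 b)  (eliminate a^-1) = x^2*y*z - x*y^2 - x*z^2 + x
apply: tr(a^-1 b a^-3 b^-1) = tr(b^-1 a^-1 b a^-2)*tr(a) - tr(b^-1 a^-1 b a^-1)  (eliminate a^-1) = x^3*y*z - x^2*y^2 - x^2*z^2 - x*y*z + x^2 + y^2 + z^2 - 2
tr(b a^-1) = tr(b)*tr(a) - tr(b a)  (eliminate a^-1) = x*y - z
apply: tr(b a^-2) = tr(b a^-1)*tr(a) - tr(b)  (eliminate a^-1) = x^2*y - x*z - y
use: tr(a^-2 b a^-1) = tr(b a^-2)*tr(a) - tr(b a^-1)  (eliminate a^-1) = x^3*y - x^2*z - 2*x*y + z
use: tr(a^-1 b a^-3) = tr(a^-2 b a^-1)*tr(a) - tr(a^-2 b)  (eliminate a^-1) = x^4*y - x^3*z - 3*x^2*y + 2*x*z + y
apply: tr(a^-1 b^-2 a^-1 b a^-2) = tr(a^-1 b a^-3 b^-1)*tr(b) - tr(a^-1 b a^-3)  (eliminate b^-1) = x^3*y^2*z - x^4*y - x^2*y^3 - x^2*y*z^2 + x^3*z - x*y^2*z + 4*x^2*y + y^3 + y*z^2 - 2*x*z - 3*y
apply: tr(a^-1 b^-2 a^-1 b) = tr(a^-1 b a^-1 b^-1)*tr(b) - tr(a^-1 b a^-1)  (eliminate b^-1) = x*y^2*z - x^2*y - y^3 - y*z^2 + x*z + 3*y
tr(a^-1 b^-2 a^-1 b a^-1) = tr(a^-1 b^-2 a^-1 b)*tr(a) - tr(a^-1 b^-2 a^-1 b a)  (eliminate a^-1) = x^2*y^2*z - x^3*y - x*y^3 - x*y*z^2 + x^2*z + 3*x*y - z
apply: tr(a^-1 b a^-4 b^-2) = tr(a^-1 b^-2 a^-1 b a^-2)*tr(a) - tr(a^-1 b^-2 a^-1 b a^-1)  (eliminate a^-1) = x^4*y^2*z - x^5*y - x^3*y^3 - x^3*y*z^2 + x^4*z - 2*x^2*y^2*z + 5*x^3*y + 2*x*y^3 + 2*x*y*z^2 - 3*x^2*z - 6*x*y + z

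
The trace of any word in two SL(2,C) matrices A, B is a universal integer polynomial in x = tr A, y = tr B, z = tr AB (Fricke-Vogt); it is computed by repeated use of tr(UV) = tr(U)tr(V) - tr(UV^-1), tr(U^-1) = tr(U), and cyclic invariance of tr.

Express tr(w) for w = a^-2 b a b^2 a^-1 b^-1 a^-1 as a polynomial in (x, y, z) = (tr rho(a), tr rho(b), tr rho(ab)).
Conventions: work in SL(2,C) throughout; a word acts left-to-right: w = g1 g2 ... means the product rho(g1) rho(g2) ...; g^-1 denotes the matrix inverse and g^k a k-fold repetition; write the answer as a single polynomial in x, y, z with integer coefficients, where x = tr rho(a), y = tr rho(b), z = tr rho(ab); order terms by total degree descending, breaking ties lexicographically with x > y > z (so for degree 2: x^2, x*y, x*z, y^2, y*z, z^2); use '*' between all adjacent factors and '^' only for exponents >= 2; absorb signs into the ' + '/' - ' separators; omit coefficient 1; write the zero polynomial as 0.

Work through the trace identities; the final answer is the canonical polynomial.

x^3*y^2*z^2 - x^4*y*z - x^2*y^3*z - x^2*y*z^3 + x^3*y^2 - x*y^2*z^2 + 4*x^2*y*z + y^3*z + y*z^3 - x^3 - 2*x*y^2 - 3*y*z + 3*x

tr(b a b) = tr(b)*tr(a b) - tr(a) = y*z - x
tr(b a b a) = tr(a b)*tr(a b) - tr(1) = z^2 - 2
tr(b a b a^-1) = tr(b a b)*tr(a) - tr(b a b a) = x*y*z - x^2 - z^2 + 2
tr(a^-2 b a b) = tr(b a b a^-1)*tr(a) - tr(b a b) = x^2*y*z - x^3 - x*z^2 - y*z + 3*x
tr(b a b^2) = tr(b)*tr(a b^2) - tr(a b) = y^2*z - x*y - z
tr(a b a) = tr(a)*tr(b a) - tr(b) = x*z - y
tr(a b^2 a b) = tr(b)*tr(a b a b) - tr(a b a) = y*z^2 - x*z - y
tr(b^2) = tr(b)*tr(b) - tr(1) = y^2 - 2
tr(a b^2 a) = tr(a)*tr(b^2 a) - tr(b^2) = x*y*z - x^2 - y^2 + 2
tr(b a b^2 a b) = tr(b)*tr(a b^2 a b) - tr(a b^2 a) = y^2*z^2 - 2*x*y*z + x^2 - 2
tr(a b a b a b) = tr(b a b a)*tr(b a) - tr(a b) = z^3 - 3*z
tr(a b a b a) = tr(a)*tr(b a b a) - tr(b a b) = x*z^2 - y*z - x
tr(b a b^2 a b a) = tr(b)*tr(a b a b a b) - tr(a b a b a) = y*z^3 - x*z^2 - 2*y*z + x
tr(a^-1 b a b^2 a b) = tr(b a b^2 a b)*tr(a) - tr(b a b^2 a b a) = x*y^2*z^2 - 2*x^2*y*z - y*z^3 + x^3 + x*z^2 + 2*y*z - 3*x
tr(b a b^2 a b^-1 a^-1) = tr(a^-1 b a b^2 a)*tr(b) - tr(a^-1 b a b^2 a b) = -x*y^2*z^2 + 2*x^2*y*z + y^3*z + y*z^3 - x^3 - x*y^2 - x*z^2 - 3*y*z + 3*x
tr(b^-1 a^-2 b a b^2 a) = tr(b a b^2 a b^-1 a^-1)*tr(a) - tr(b a b^2 a b^-1) = -x^2*y^2*z^2 + 2*x^3*y*z + x*y^3*z + x*y*z^3 - x^4 - x^2*y^2 - x^2*z^2 - 4*x*y*z + 4*x^2 + y^2 - 2
tr(a^-1 b a b^2 a^-1 b^-1 a^-1) = tr(b^-1 a^-2 b a b^2)*tr(a) - tr(b^-1 a^-2 b a b^2 a) = x^2*y^2*z^2 - x^3*y*z - x*y^3*z - x*y*z^3 + x^2*y^2 + 3*x*y*z - x^2 - y^2 + 2
tr(a^2 b a) = tr(a)*tr(b a^2) - tr(b a) = x^2*z - x*y - z
tr(a b a b^2 a) = tr(b)*tr(a^2 b a b) - tr(a^2 b a) = x*y*z^2 - x^2*z - y^2*z + z
tr(b^-1 a b a b^2 a) = tr(a b a b^2 a)*tr(b) - tr(a b a b^2 a b) = x*y^2*z^2 - x^2*y*z - y^3*z - y*z^3 + x*z^2 + 3*y*z - x
tr(b a b^2 a^-1 b^-1 a) = tr(b^-1 a b a b^2)*tr(a) - tr(b^-1 a b a b^2 a) = -x*y^2*z^2 + x^2*y*z + y^3*z + y*z^3 - 3*y*z - x
tr(a^-1 b a b^2 a^-1 b^-1) = tr(b a b^2 a^-1 b^-1)*tr(a) - tr(b a b^2 a^-1 b^-1 a) = x*y^2*z^2 - x^2*y*z - y^3*z - y*z^3 + x*y^2 + 3*y*z - x
tr(a^-2 b a b^2 a^-1 b^-1 a^-1) = tr(a^-1 b a b^2 a^-1 b^-1 a^-1)*tr(a) - tr(a^-1 b a b^2 a^-1 b^-1) = x^3*y^2*z^2 - x^4*y*z - x^2*y^3*z - x^2*y*z^3 + x^3*y^2 - x*y^2*z^2 + 4*x^2*y*z + y^3*z + y*z^3 - x^3 - 2*x*y^2 - 3*y*z + 3*x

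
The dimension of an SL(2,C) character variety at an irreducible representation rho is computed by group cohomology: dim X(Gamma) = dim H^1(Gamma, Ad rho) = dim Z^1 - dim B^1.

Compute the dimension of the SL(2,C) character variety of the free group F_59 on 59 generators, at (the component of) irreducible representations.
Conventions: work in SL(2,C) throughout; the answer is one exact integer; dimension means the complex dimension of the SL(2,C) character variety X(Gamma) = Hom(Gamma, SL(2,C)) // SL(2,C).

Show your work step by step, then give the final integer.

The free group F_59: 59 generators, no relators.
A cocycle picks one sl_2 vector per generator freely, giving dim Z^1 = 3*59 = 177.
Irreducibility makes the coboundary map sl_2 -> Z^1 injective (trivial centralizer), so dim B^1 = 3.
dim X = dim H^1 = dim Z^1 - dim B^1 = 177 - 3 = 174.

174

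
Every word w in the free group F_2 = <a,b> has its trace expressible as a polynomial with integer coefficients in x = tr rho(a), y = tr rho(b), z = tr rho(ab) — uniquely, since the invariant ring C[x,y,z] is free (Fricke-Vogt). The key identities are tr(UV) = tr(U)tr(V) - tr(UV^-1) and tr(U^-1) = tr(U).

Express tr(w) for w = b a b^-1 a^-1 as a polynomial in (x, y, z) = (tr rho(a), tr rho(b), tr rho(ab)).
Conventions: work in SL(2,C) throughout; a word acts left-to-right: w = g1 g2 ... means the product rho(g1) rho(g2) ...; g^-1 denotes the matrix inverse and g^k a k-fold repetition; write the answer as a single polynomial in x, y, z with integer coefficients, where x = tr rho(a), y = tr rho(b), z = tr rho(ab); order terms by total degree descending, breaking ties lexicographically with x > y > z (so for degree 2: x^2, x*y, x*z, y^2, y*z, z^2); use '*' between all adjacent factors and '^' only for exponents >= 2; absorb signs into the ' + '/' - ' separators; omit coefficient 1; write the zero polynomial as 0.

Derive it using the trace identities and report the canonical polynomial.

-x*y*z + x^2 + y^2 + z^2 - 2

reduce: trace(a b a) = trace(a) * trace(b a) - trace(b)   [square of a] = x*z - y
trace(a b a b) = trace(a b) * trace(a b) - trace(1)   [split at a repeated a] = z^2 - 2
so trace(b a b^-1 a) = trace(a b a) * trace(b) - trace(a b a b)   [inverse elimination on b] = x*y*z - y^2 - z^2 + 2
trace(b a b^-1 a^-1) = trace(b a b^-1) * trace(a) - trace(b a b^-1 a)   [inverse elimination on a] = -x*y*z + x^2 + y^2 + z^2 - 2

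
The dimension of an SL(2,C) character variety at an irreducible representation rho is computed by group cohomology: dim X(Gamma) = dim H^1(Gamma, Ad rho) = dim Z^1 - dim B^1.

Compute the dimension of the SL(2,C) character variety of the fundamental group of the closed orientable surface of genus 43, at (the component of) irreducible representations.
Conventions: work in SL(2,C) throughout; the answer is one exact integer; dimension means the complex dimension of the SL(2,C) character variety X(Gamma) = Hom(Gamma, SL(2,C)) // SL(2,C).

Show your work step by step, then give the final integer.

252

The genus-43 surface group: 2g = 86 generators, one relator prod [a_i, b_i].
Before the relator condition, cocycle space has dim 3*86 = 258.
H^2 = coker(d_2) is dual to H^0 = 0 at irreducible rho (Poincare duality), so d_2 is onto: dim Z^1 = 255.
As always at irreducible rho, dim B^1 = 3.
dim X = dim H^1 = 255 - 3 = 252.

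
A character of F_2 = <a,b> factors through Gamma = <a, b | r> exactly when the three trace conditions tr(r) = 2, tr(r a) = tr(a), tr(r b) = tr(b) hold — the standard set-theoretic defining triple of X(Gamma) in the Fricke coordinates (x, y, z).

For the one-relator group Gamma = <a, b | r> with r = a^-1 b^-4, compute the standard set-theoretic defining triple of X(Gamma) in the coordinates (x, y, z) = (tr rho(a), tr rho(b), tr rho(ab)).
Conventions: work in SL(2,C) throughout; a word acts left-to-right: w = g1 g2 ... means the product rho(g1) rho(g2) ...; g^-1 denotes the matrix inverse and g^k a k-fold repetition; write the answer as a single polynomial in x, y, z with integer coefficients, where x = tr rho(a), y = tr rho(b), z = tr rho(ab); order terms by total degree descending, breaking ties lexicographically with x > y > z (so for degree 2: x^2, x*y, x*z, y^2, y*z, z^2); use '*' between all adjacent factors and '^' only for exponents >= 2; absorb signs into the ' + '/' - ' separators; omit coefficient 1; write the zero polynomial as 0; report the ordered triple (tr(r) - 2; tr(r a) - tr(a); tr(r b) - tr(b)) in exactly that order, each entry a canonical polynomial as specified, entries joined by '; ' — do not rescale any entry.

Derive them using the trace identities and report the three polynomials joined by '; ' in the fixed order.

y^3*z - x*y^2 - 2*y*z + x - 2; y^4 - 4*y^2 - x + 2; y^2*z - x*y - y - z

trace(a^-1) = trace(a) = x
and trace(a^-1 b) = trace(b)*trace(a) - trace(b a) = x*y - z
and trace(b^-1 a^-1) = trace(a^-1)*trace(b) - trace(a^-1 b) = z
and trace(b^-1 a^-1 b^-1) = trace(b^-1 a^-1)*trace(b) - trace(b^-1 a^-1 b) = y*z - x
next, trace(b^-2 a^-1 b^-1) = trace(b^-1 a^-1 b^-1)*trace(b) - trace(b^-1 a^-1) = y^2*z - x*y - z
trace(a^-1 b^-4) = trace(b^-2 a^-1 b^-1)*trace(b) - trace(b^-2 a^-1) = y^3*z - x*y^2 - 2*y*z + x
trace(b^-2) = trace(b^-1)*trace(b) - trace(1) = y^2 - 2
and trace(b^-3) = trace(b^-2)*trace(b) - trace(b^-1) = y^3 - 3*y
next, trace(b^-4) = trace(b^-3)*trace(b) - trace(b^-2) = y^4 - 4*y^2 + 2
assemble the triple (trace(r) - 2; trace(r a) - x; trace(r b) - y)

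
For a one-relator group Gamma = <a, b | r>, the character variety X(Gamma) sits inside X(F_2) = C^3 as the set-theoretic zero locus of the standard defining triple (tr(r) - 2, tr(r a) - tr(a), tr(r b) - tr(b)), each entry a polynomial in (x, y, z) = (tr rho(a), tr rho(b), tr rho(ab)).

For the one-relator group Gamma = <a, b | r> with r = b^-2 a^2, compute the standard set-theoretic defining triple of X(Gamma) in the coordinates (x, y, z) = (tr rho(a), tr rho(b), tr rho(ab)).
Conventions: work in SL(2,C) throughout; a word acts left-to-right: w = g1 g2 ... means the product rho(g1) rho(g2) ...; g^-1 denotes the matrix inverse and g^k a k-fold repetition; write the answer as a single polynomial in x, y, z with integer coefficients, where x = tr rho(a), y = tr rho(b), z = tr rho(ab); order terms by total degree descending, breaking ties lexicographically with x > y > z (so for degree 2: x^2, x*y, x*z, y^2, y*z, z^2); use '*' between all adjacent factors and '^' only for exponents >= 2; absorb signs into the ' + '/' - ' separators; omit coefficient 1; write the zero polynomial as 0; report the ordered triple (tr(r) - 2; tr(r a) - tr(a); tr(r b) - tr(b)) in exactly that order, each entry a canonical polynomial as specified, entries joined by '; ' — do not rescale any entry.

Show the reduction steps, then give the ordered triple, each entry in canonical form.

x^2*y^2 - x*y*z - x^2 - y^2; x^3*y^2 - x^2*y*z - x^3 - 2*x*y^2 + y*z + 2*x; x^2*y - x*z - 2*y

tr(a^2) = tr(a)*tr(a) - tr(1) = x^2 - 2
tr(a^2 b) = tr(a)*tr(b a) - tr(b) = x*z - y
use: tr(b^-1 a^2) = tr(a^2)*tr(b) - tr(a^2 b) = x^2*y - x*z - y
tr(b^-2 a^2) = tr(b^-1 a^2)*tr(b) - tr(b^-1 a^2 b) = x^2*y^2 - x*y*z - x^2 - y^2 + 2
tr(a^3) = tr(a)*tr(a^2) - tr(a)   [square of a] = x^3 - 3*x
tr(a^3 b) = tr(a)*tr(b a^2) - tr(b a)   [square of a] = x^2*z - x*y - z
apply: tr(a^3 b^-1) = tr(a^3)*tr(b) - tr(a^3 b)   [inverse elimination on b] = x^3*y - x^2*z - 2*x*y + z
apply: tr(b^-2 a^3) = tr(a^3 b^-1)*tr(b) - tr(a^3)   [inverse elimination on b] = x^3*y^2 - x^2*y*z - x^3 - 2*x*y^2 + y*z + 3*x
assemble the triple (tr(r) - 2; tr(r a) - x; tr(r b) - y)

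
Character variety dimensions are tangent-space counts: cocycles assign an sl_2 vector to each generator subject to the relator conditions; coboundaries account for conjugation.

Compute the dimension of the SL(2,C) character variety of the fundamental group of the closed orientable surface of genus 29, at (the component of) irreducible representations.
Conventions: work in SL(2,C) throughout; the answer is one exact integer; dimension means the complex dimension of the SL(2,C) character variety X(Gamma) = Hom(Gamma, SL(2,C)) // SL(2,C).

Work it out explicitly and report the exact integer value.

Gamma = pi_1(Sigma_29) = < a_1, b_1, ..., a_29, b_29 | prod [a_i, b_i] > has 2g = 58 generators and 1 relator.
Unconstrained cocycle data is one sl_2 vector per generator (174 dimensions), cut by the relator condition d_2(z) = 0.
d_2 is surjective at irreducible rho (its cokernel H^2 is dual to H^0 = 0), so dim Z^1 = 174 - 3 = 171.
Coboundaries contribute dim B^1 = 3 (injective at irreducible rho).
dim H^1 = 171 - 3 = 168 = dim X.

168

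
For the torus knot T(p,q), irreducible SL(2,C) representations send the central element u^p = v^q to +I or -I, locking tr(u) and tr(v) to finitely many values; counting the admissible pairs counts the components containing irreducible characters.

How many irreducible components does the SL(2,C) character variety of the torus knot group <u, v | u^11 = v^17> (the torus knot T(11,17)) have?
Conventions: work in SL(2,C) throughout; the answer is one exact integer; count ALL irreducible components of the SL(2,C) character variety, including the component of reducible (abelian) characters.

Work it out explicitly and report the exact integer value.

81

In the torus knot group T(11,17), u^11 = v^17 is central, so an irreducible representation sends it to +I or -I (Schur).
This locks tr(u) to 2*cos(pi*alpha/11), alpha in 1..10, and tr(v) to 2*cos(pi*beta/17), beta in 1..16, on each component of irreducible characters.
u^11 = (-1)^alpha I and v^17 = (-1)^beta I must agree, so alpha and beta have equal parity.
Counting: 5 odd alphas x 8 odd betas + 5 even alphas x 8 even betas = 40 + 40 = 80.
Total: 80 irreducible-character components + 1 reducible (abelian) component = 81.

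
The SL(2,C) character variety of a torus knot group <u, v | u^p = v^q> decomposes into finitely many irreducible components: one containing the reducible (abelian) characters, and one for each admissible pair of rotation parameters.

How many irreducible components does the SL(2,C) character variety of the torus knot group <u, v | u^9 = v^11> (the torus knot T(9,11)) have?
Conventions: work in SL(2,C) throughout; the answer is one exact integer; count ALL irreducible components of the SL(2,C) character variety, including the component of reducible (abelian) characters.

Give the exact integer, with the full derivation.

Gamma = < u, v | u^9 = v^11 > (torus knot T(9,11)); the central element u^9 = v^11 acts as +I or -I in any irreducible SL(2,C) representation.
So on each irreducible component the traces are pinned: tr(u) = 2*cos(pi*alpha/9) with 1 <= alpha <= 8, tr(v) = 2*cos(pi*beta/11) with 1 <= beta <= 10.
The two central values (-1)^alpha I and (-1)^beta I must be the same matrix, so alpha and beta share a parity.
Enumerate parity-matched pairs: 4*5 odd-odd plus 4*5 even-even gives 40.
Total: 40 irreducible-character components + 1 reducible (abelian) component = 41.

41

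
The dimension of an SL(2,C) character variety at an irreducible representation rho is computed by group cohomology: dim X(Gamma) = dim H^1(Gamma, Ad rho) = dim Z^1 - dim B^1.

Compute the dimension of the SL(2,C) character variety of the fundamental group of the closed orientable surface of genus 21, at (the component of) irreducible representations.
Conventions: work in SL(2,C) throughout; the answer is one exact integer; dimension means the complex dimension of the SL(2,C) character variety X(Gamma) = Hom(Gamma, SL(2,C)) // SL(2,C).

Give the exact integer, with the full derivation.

120

Gamma = pi_1(Sigma_21) = < a_1, b_1, ..., a_21, b_21 | prod [a_i, b_i] > has 2g = 42 generators and 1 relator.
A cocycle assigns one sl_2 vector per generator subject to the relator condition d_2(z) = 0: dim of the unconstrained space is 3*2g = 126.
At an irreducible rho, H^2 = coker(d_2) vanishes (Poincare duality: H^2 is dual to H^0 = invariants = 0), so d_2 is surjective onto sl_2 and dim Z^1 = 126 - 3 = 123.
Coboundaries contribute dim B^1 = 3 (injective at irreducible rho).
Hence dim X = 123 - 3 = 120.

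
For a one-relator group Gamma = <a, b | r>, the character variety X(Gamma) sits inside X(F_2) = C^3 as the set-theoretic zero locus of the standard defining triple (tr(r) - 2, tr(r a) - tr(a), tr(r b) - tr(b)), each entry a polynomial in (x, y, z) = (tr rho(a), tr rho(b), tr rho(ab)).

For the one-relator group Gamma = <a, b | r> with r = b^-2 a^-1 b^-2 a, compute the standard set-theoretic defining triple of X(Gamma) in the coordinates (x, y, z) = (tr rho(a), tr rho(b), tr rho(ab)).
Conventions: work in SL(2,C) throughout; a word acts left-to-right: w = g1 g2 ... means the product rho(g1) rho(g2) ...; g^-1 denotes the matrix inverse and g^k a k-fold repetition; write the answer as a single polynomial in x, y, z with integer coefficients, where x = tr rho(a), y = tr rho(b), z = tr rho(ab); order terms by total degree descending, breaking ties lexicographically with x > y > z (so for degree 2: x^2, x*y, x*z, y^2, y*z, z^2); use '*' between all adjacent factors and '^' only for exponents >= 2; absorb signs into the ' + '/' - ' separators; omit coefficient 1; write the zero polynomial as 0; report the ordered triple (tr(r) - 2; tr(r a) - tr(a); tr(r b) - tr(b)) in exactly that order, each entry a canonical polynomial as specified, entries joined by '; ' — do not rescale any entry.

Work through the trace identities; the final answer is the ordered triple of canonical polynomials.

x*y^3*z - x^2*y^2 - y^2*z^2; x^2*y^3*z - x^3*y^2 - x*y^2*z^2 - y^3*z + x*y^2 + 2*y*z; x*y^2*z - x^2*y - y*z^2

tr(b^-1) = tr(b) = y
and tr(b^-2) = tr(b^-1) * tr(b) - tr(1) = y^2 - 2
and tr(a b a) = tr(a) * tr(b a) - tr(b) = x*z - y
tr(a b a b) = tr(a b) * tr(a b) - tr(1)   [split at repeated a] = z^2 - 2
next, tr(b a b^-1 a) = tr(a b a) * tr(b) - tr(a b a b) = x*y*z - y^2 - z^2 + 2
tr(a^-1 b a b^-1) = tr(b a b^-1) * tr(a) - tr(b a b^-1 a) = -x*y*z + x^2 + y^2 + z^2 - 2
and tr(a b^-2 a^-1 b) = tr(a^-1 b a b^-1) * tr(b) - tr(a^-1 b a) = -x*y^2*z + x^2*y + y^3 + y*z^2 - 3*y
next, tr(a b^-2 a^-1 b^-1) = tr(a b^-2 a^-1) * tr(b) - tr(a b^-2 a^-1 b) = x*y^2*z - x^2*y - y*z^2 + y
next, tr(b^-2 a^-1 b^-2 a) = tr(a b^-2 a^-1 b^-1) * tr(b) - tr(a b^-2 a^-1) = x*y^3*z - x^2*y^2 - y^2*z^2 + 2
tr(a^2) = tr(a) * tr(a) - tr(1)   [square of a] = x^2 - 2
and tr(a^2 b^-1) = tr(a^2) * tr(b) - tr(a^2 b)   [inverse elimination on b] = x^2*y - x*z - y
next, tr(b^-2 a^2) = tr(a^2 b^-1) * tr(b) - tr(a^2)   [inverse elimination on b] = x^2*y^2 - x*y*z - x^2 - y^2 + 2
next, tr(b^-1 a^2 b^-2) = tr(b^-2 a^2) * tr(b) - tr(b^-2 a^2 b)   [inverse elimination on b] = x^2*y^3 - x*y^2*z - 2*x^2*y - y^3 + x*z + 3*y
next, tr(a^3) = tr(a) * tr(a^2) - tr(a)   [square of a] = x^3 - 3*x
tr(a^3 b) = tr(a) * tr(b a^2) - tr(b a)   [square of a] = x^2*z - x*y - z
and tr(a^2 b^-1 a) = tr(a^3) * tr(b) - tr(a^3 b)   [inverse elimination on b] = x^3*y - x^2*z - 2*x*y + z
and tr(b a b) = tr(b) * tr(a b) - tr(a)   [square of b] = y*z - x
tr(a b a^2 b) = tr(a) * tr(b a b a) - tr(b a b)   [square of a] = x*z^2 - y*z - x
tr(a^2 b^-1 a b) = tr(a b a^2) * tr(b) - tr(a b a^2 b)   [inverse elimination on b] = x^2*y*z - x*y^2 - x*z^2 + x
next, tr(b^-1 a b^-1 a^2) = tr(a^2 b^-1 a) * tr(b) - tr(a^2 b^-1 a b)   [inverse elimination on b] = x^3*y^2 - 2*x^2*y*z - x*y^2 + x*z^2 + y*z - x
next, tr(b^-1 a^2 b^-2 a) = tr(b^-1 a b^-1 a^2) * tr(b) - tr(b^-1 a b^-1 a^2 b)   [inverse elimination on b] = x^3*y^3 - 2*x^2*y^2*z - x^3*y - x*y^3 + x*y*z^2 + x^2*z + y^2*z + x*y - z
and tr(a^2 b^-2 a^-1 b^-1) = tr(b^-1 a^2 b^-2) * tr(a) - tr(b^-1 a^2 b^-2 a)   [inverse elimination on a] = x^2*y^2*z - x^3*y - x*y*z^2 - y^2*z + 2*x*y + z
tr(a b^-1) = tr(a) * tr(b) - tr(a b)   [inverse elimination on b] = x*y - z
tr(a b^-2) = tr(a b^-1) * tr(b) - tr(a)   [inverse elimination on b] = x*y^2 - y*z - x
next, tr(b^-2 a^-1 b^-2 a^2) = tr(a^2 b^-2 a^-1 b^-1) * tr(b) - tr(a^2 b^-2 a^-1)   [inverse elimination on b] = x^2*y^3*z - x^3*y^2 - x*y^2*z^2 - y^3*z + x*y^2 + 2*y*z + x
next, tr(a^-1 b^-2 a b) = tr(b^-1 a b a^-1) * tr(b) - tr(b^-1 a b a^-1 b) = -x*y^2*z + x^2*y + y^3 + y*z^2 - 3*y
next, tr(b^-1 a^-1 b^-2 a) = tr(a^-1 b^-2 a) * tr(b) - tr(a^-1 b^-2 a b) = x*y^2*z - x^2*y - y*z^2 + y
assemble the triple (tr(r) - 2; tr(r a) - x; tr(r b) - y)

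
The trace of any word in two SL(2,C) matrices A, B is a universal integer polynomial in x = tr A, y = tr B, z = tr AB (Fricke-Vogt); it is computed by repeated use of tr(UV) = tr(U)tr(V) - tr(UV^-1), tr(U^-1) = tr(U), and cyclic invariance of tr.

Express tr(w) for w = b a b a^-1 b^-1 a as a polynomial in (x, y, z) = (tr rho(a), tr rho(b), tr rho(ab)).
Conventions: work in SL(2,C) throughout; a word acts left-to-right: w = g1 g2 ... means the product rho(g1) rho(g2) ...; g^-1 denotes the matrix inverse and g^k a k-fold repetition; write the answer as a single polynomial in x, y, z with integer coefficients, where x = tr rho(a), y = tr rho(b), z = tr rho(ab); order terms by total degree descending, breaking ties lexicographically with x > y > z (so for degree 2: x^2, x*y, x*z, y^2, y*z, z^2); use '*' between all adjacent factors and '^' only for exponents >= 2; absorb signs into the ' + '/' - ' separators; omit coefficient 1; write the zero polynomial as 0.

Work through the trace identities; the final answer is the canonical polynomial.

-x*y*z^2 + x^2*z + y^2*z + z^3 - 3*z

tr(a b a) = tr(a)*tr(b a) - tr(b) = x*z - y
tr(b a b a) = tr(b a)*tr(b a) - tr(1)   [split at repeated b] = z^2 - 2
tr(b a b) = tr(b)*tr(a b) - tr(a) = y*z - x
tr(a b a b a) = tr(a)*tr(b a b a) - tr(b a b) = x*z^2 - y*z - x
tr(a b a b a b) = tr(b a b a)*tr(b a) - tr(a b)   [split at repeated b] = z^3 - 3*z
tr(b^-1 a b a b a) = tr(a b a b a)*tr(b) - tr(a b a b a b) = x*y*z^2 - y^2*z - z^3 - x*y + 3*z
tr(b a b a^-1 b^-1 a) = tr(b^-1 a b a b)*tr(a) - tr(b^-1 a b a b a) = -x*y*z^2 + x^2*z + y^2*z + z^3 - 3*z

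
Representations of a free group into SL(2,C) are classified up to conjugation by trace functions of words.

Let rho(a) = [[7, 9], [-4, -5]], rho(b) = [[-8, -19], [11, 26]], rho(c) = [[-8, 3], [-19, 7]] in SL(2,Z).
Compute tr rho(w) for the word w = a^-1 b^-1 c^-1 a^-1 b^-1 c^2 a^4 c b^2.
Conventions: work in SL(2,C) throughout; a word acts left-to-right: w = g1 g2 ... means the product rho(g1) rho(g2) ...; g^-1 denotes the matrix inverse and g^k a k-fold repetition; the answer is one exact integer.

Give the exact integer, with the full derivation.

rho(a^-1) = [[-5, -9], [4, 7]]
... * rho(b^-1) = [[26, 19], [-11, -8]]  ->  [[-31, -23], [27, 20]]
... * rho(c^-1) = [[7, -3], [19, -8]]  ->  [[-654, 277], [569, -241]]
... * rho(a^-1) = [[-5, -9], [4, 7]]  ->  [[4378, 7825], [-3809, -6808]]
... * rho(b^-1) = [[26, 19], [-11, -8]]  ->  [[27753, 20582], [-24146, -17907]]
... * rho(c) = [[-8, 3], [-19, 7]]  ->  [[-613082, 227333], [533401, -197787]]
... * rho(c) = [[-8, 3], [-19, 7]]  ->  [[585329, -247915], [-509255, 215694]]
... * rho(a) = [[7, 9], [-4, -5]]  ->  [[5088963, 6507536], [-4427561, -5661765]]
... * rho(a) = [[7, 9], [-4, -5]]  ->  [[9592597, 13262987], [-8345867, -11539224]]
... * rho(a) = [[7, 9], [-4, -5]]  ->  [[14096231, 20018438], [-12264173, -17416683]]
... * rho(a) = [[7, 9], [-4, -5]]  ->  [[18599865, 26773889], [-16182479, -23294142]]
... * rho(c) = [[-8, 3], [-19, 7]]  ->  [[-657502811, 243216818], [572048530, -211606431]]
... * rho(b) = [[-8, -19], [11, 26]]  ->  [[7935407486, 18816190677], [-6904058981, -16370689276]]
... * rho(b) = [[-8, -19], [11, 26]]  ->  [[143494837559, 338448215368], [-124845110188, -294460800537]]
tr = 143494837559 + -294460800537 = -150965962978

-150965962978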